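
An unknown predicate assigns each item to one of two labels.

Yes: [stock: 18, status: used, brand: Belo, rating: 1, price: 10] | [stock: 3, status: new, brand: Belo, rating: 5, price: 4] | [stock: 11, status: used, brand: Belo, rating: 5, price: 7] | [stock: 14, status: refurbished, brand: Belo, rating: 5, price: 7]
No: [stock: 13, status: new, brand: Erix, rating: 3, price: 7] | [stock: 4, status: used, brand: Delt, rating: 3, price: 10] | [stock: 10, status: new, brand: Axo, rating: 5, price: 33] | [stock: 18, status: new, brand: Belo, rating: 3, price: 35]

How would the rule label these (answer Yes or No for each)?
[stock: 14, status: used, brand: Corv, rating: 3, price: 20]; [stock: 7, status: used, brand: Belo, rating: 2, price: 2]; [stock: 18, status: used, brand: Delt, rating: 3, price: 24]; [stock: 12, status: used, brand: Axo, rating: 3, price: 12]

The classifier is using: brand is Belo AND price ≤ 10.
[stock: 14, status: used, brand: Corv, rating: 3, price: 20]: brand is Corv, price = 20, does not satisfy this → No. [stock: 7, status: used, brand: Belo, rating: 2, price: 2]: brand is Belo, price = 2, passes → Yes. [stock: 18, status: used, brand: Delt, rating: 3, price: 24]: brand is Delt, price = 24, does not satisfy this → No. [stock: 12, status: used, brand: Axo, rating: 3, price: 12]: brand is Axo, price = 12, does not satisfy this → No.

No, Yes, No, No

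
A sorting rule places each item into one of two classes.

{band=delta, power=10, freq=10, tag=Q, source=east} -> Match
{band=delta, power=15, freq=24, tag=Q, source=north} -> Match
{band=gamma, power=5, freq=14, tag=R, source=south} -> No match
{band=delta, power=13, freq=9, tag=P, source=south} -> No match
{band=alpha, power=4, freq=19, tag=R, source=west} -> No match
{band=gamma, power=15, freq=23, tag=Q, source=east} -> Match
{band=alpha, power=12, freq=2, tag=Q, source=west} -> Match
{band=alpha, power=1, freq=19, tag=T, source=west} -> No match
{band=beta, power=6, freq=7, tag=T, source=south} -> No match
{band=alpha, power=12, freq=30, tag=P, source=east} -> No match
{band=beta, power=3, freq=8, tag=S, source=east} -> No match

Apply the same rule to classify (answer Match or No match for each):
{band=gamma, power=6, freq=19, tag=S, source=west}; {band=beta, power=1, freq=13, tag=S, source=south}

No match, No match

Checking candidate rules against both groups, what survives is: tag is Q.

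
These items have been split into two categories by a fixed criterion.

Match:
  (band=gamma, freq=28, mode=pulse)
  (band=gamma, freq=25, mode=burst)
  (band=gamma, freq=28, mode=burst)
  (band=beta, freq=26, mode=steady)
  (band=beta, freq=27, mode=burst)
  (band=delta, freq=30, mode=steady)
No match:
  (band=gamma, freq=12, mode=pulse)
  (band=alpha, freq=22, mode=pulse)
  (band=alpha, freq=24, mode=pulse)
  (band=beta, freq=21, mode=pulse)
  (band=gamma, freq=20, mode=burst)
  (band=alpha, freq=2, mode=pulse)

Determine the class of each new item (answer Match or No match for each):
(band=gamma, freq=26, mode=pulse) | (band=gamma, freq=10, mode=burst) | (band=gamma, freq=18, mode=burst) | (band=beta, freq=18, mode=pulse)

The simplest hypothesis consistent with all the labels is: freq ≥ 25.
(band=gamma, freq=26, mode=pulse): freq = 26 — passes, so Match.
(band=gamma, freq=10, mode=burst): freq = 10 — doesn't qualify, so No match.
(band=gamma, freq=18, mode=burst): freq = 18 — doesn't qualify, so No match.
(band=beta, freq=18, mode=pulse): freq = 18 — doesn't qualify, so No match.

Match, No match, No match, No match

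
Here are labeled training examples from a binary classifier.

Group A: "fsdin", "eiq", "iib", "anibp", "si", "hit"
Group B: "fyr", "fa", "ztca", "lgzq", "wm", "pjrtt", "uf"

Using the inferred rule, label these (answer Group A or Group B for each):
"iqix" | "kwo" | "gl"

Group A, Group B, Group B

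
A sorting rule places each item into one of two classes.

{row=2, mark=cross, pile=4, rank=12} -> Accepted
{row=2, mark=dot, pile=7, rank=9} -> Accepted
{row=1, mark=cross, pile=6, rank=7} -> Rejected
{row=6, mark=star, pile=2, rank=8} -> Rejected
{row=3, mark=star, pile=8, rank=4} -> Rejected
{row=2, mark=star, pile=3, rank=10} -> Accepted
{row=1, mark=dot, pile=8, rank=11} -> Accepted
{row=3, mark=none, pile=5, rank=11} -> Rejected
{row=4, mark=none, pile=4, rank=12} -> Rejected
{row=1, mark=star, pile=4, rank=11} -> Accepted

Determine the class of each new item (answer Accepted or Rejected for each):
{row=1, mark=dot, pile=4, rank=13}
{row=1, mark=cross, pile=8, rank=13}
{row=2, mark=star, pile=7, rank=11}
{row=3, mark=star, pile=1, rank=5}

Accepted, Accepted, Accepted, Rejected

The simplest hypothesis consistent with all the labels is: rank ≥ 8 AND row ≤ 2.
{row=1, mark=dot, pile=4, rank=13} — rank = 13, row = 1, hence Accepted.
{row=1, mark=cross, pile=8, rank=13} — rank = 13, row = 1, hence Accepted.
{row=2, mark=star, pile=7, rank=11} — rank = 11, row = 2, hence Accepted.
{row=3, mark=star, pile=1, rank=5} — rank = 5, row = 3, hence Rejected.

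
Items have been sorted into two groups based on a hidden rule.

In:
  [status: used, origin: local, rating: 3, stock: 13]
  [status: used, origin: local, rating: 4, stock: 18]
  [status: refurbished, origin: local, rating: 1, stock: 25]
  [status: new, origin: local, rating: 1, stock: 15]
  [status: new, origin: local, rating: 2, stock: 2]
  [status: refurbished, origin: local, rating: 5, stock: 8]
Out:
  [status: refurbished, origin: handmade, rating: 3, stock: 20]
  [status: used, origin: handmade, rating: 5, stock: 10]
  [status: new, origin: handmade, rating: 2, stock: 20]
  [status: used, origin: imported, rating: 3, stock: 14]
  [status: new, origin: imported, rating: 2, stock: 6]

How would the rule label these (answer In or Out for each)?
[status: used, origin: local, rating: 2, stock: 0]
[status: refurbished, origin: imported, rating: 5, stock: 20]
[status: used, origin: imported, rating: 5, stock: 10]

In, Out, Out

The distinguishing property — origin is local — holds for all the 'In' cases and none of the 'Out' cases.
[status: used, origin: local, rating: 2, stock: 0]: In (origin is local). [status: refurbished, origin: imported, rating: 5, stock: 20]: Out (origin is imported). [status: used, origin: imported, rating: 5, stock: 10]: Out (origin is imported).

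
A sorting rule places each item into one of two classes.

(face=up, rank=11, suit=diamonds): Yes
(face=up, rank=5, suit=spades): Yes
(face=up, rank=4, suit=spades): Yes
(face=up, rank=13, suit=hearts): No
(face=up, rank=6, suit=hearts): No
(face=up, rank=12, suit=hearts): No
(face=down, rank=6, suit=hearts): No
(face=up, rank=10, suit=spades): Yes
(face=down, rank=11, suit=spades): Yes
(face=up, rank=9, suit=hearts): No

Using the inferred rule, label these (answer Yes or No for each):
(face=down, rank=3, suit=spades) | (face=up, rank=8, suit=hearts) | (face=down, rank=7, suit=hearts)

Yes, No, No

The common property of the 'Yes' items is: suit is not hearts. No 'No' item has it.
(face=down, rank=3, suit=spades): suit is spades, checks out → Yes. (face=up, rank=8, suit=hearts): suit is hearts, lacks this property → No. (face=down, rank=7, suit=hearts): suit is hearts, lacks this property → No.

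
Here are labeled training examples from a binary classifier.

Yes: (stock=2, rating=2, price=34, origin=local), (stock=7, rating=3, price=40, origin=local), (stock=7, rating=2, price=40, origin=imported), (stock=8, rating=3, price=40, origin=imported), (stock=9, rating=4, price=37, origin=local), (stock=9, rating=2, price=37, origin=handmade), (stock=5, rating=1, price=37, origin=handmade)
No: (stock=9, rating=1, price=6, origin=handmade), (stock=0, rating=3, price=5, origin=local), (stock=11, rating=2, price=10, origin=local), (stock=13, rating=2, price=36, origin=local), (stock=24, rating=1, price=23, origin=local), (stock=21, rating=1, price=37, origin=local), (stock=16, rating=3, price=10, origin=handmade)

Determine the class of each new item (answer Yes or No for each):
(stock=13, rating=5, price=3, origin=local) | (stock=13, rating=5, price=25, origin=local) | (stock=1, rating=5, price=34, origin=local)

The classifier is using: price ≥ 10 AND stock ≤ 9.
(stock=13, rating=5, price=3, origin=local): No (price = 3, stock = 13). (stock=13, rating=5, price=25, origin=local): No (price = 25, stock = 13). (stock=1, rating=5, price=34, origin=local): Yes (price = 34, stock = 1).

No, No, Yes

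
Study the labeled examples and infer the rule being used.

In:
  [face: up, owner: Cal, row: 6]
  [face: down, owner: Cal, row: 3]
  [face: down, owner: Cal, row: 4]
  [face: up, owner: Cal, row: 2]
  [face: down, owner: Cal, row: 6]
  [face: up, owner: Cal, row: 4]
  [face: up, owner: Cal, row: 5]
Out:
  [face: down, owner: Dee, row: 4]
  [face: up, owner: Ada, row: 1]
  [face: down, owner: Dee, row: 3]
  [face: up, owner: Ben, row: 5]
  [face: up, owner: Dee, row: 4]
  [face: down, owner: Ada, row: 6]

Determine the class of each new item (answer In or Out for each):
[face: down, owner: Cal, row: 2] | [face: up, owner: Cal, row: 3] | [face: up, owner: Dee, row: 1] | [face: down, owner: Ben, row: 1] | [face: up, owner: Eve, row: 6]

Rule: owner is Cal. This holds for each 'In' example and fails for each 'Out' one.
In: [face: down, owner: Cal, row: 2], since owner is Cal.
In: [face: up, owner: Cal, row: 3], since owner is Cal.
Out: [face: up, owner: Dee, row: 1], since owner is Dee.
Out: [face: down, owner: Ben, row: 1], since owner is Ben.
Out: [face: up, owner: Eve, row: 6], since owner is Eve.

In, In, Out, Out, Out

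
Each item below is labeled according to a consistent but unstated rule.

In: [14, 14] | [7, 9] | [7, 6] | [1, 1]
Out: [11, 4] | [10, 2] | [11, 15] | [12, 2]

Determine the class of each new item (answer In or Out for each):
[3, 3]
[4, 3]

All 'In' examples share one property — |first − second| ≤ 2 — and every 'Out' example lacks it.
[3, 3]: In (|3−3| = 0). [4, 3]: In (|4−3| = 1).

In, In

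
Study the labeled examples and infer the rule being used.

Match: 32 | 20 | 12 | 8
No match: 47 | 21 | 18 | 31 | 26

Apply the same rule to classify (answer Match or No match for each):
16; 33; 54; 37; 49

Match, No match, No match, No match, No match

A rule that fits every label: multiple of 4 — true of each 'Match' example, false of each 'No match' one.
16: Match (16 = 4·4). 33: No match (33 = 4·8 + 1). 54: No match (54 = 4·13 + 2). 37: No match (37 = 4·9 + 1). 49: No match (49 = 4·12 + 1).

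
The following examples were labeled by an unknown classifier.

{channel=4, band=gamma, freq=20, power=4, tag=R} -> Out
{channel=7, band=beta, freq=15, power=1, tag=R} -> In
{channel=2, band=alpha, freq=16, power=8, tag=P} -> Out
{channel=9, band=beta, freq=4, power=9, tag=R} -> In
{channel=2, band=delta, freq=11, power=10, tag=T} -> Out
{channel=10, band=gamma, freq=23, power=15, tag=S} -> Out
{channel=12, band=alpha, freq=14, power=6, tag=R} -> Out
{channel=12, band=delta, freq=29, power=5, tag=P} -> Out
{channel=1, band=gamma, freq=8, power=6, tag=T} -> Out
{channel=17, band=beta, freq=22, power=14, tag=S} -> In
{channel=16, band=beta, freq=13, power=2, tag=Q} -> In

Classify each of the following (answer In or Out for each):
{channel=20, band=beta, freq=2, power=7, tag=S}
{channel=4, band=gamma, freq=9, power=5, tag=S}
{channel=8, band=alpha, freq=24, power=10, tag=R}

In, Out, Out

All 'In' examples share one property — band is beta — and every 'Out' example lacks it.
{channel=20, band=beta, freq=2, power=7, tag=S} — band is beta, hence In.
{channel=4, band=gamma, freq=9, power=5, tag=S} — band is gamma, hence Out.
{channel=8, band=alpha, freq=24, power=10, tag=R} — band is alpha, hence Out.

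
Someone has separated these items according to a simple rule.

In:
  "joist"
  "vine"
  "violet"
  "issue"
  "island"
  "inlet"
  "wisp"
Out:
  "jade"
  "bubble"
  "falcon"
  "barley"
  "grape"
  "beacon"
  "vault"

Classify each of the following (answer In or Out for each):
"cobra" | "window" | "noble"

'In' ⟺ contains 'i'.

Out, In, Out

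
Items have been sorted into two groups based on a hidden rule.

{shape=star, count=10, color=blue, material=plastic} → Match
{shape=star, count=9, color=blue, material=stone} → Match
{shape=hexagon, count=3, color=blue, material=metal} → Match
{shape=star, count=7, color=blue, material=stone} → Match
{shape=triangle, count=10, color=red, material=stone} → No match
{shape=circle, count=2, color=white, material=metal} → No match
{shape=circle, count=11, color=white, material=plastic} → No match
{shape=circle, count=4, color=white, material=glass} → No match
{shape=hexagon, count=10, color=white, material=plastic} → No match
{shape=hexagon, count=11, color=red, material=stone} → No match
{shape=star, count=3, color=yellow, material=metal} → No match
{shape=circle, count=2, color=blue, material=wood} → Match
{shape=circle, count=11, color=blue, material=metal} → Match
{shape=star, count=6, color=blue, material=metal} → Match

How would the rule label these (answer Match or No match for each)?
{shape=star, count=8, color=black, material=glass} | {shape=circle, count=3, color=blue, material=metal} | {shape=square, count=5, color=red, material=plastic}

The simplest hypothesis consistent with all the labels is: color is blue.

No match, Match, No match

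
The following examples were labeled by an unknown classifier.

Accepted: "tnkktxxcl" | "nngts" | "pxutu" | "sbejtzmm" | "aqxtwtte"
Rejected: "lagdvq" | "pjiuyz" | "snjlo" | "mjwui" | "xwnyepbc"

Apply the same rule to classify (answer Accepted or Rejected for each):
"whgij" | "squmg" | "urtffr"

The common property of the 'Accepted' items is: contains 't'. No 'Rejected' item has it.
"whgij" — no 't', hence Rejected.
"squmg" — no 't', hence Rejected.
"urtffr" — has 't', hence Accepted.

Rejected, Rejected, Accepted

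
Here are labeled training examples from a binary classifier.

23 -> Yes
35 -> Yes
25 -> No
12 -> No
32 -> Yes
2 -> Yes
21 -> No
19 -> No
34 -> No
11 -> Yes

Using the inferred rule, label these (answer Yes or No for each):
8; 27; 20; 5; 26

Yes, No, Yes, Yes, Yes

Looking at the examples, the only property every 'Yes' case has and every 'No' case lacks is: ≡ 2 (mod 3).
8 → 8 mod 3 = 2 → Yes. 27 → 27 mod 3 = 0 → No. 20 → 20 mod 3 = 2 → Yes. 5 → 5 mod 3 = 2 → Yes. 26 → 26 mod 3 = 2 → Yes.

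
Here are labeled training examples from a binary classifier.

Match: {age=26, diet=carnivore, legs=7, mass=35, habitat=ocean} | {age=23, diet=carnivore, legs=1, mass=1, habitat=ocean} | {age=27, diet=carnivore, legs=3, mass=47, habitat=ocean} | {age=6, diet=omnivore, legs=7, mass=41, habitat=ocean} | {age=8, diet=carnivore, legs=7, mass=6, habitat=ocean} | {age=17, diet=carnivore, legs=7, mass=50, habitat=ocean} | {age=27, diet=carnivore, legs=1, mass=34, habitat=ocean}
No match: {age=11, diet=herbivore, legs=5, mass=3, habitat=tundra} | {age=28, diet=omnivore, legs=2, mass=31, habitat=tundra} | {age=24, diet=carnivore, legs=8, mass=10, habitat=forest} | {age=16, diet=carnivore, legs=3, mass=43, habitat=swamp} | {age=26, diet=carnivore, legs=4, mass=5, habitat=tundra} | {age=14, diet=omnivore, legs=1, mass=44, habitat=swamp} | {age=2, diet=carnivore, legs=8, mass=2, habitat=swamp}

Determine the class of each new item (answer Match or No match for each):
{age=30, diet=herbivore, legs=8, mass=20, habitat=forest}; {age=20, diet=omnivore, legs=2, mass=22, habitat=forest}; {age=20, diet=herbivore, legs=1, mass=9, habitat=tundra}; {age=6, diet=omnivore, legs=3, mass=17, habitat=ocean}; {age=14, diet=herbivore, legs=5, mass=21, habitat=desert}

The rule appears to be: habitat is ocean.
{age=30, diet=herbivore, legs=8, mass=20, habitat=forest}: No match (habitat is forest). {age=20, diet=omnivore, legs=2, mass=22, habitat=forest}: No match (habitat is forest). {age=20, diet=herbivore, legs=1, mass=9, habitat=tundra}: No match (habitat is tundra). {age=6, diet=omnivore, legs=3, mass=17, habitat=ocean}: Match (habitat is ocean). {age=14, diet=herbivore, legs=5, mass=21, habitat=desert}: No match (habitat is desert).

No match, No match, No match, Match, No match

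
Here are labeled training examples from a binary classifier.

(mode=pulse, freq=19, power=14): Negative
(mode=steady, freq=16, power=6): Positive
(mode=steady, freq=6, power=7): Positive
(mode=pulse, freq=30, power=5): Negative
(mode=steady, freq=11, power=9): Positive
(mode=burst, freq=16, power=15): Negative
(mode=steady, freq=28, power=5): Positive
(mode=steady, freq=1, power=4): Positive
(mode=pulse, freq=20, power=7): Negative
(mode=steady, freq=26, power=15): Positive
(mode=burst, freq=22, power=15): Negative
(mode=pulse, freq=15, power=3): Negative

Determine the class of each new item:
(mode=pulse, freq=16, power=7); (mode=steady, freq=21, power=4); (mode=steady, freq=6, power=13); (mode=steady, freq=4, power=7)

All 'Positive' examples share one property — mode is steady — and every 'Negative' example lacks it.
(mode=pulse, freq=16, power=7) → mode is pulse → Negative.
(mode=steady, freq=21, power=4) → mode is steady → Positive.
(mode=steady, freq=6, power=13) → mode is steady → Positive.
(mode=steady, freq=4, power=7) → mode is steady → Positive.

Negative, Positive, Positive, Positive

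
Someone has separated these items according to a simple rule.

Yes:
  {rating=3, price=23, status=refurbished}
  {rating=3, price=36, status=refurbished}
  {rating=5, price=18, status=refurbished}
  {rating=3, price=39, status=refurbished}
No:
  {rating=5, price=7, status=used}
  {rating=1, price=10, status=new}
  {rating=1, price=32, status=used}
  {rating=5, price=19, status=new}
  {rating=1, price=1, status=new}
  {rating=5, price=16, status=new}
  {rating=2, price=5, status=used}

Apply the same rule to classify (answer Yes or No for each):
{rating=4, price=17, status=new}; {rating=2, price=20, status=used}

The common property of the 'Yes' items is: status is refurbished. No 'No' item has it.
No: {rating=4, price=17, status=new}, since status is new. No: {rating=2, price=20, status=used}, since status is used.

No, No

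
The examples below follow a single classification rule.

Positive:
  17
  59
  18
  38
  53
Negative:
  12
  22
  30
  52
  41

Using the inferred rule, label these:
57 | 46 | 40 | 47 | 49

The common property of the 'Positive' items is: digit sum ≥ 8. No 'Negative' item has it.
57 → digit sum 5+7 = 12 → Positive. 46 → digit sum 4+6 = 10 → Positive. 40 → digit sum 4+0 = 4 → Negative. 47 → digit sum 4+7 = 11 → Positive. 49 → digit sum 4+9 = 13 → Positive.

Positive, Positive, Negative, Positive, Positive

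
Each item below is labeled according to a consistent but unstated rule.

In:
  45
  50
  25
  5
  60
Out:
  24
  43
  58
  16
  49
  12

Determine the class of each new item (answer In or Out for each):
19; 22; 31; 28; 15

A rule that fits every label: multiple of 5 — true of each 'In' example, false of each 'Out' one.
19: 19 = 5·3 + 4 — fails the rule, so Out.
22: 22 = 5·4 + 2 — fails the rule, so Out.
31: 31 = 5·6 + 1 — fails the rule, so Out.
28: 28 = 5·5 + 3 — fails the rule, so Out.
15: 15 = 5·3 — passes, so In.

Out, Out, Out, Out, In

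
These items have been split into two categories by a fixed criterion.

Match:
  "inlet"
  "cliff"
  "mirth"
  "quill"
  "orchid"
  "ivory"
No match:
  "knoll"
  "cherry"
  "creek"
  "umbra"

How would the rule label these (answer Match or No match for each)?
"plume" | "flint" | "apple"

No match, Match, No match

The rule appears to be: contains 'i'.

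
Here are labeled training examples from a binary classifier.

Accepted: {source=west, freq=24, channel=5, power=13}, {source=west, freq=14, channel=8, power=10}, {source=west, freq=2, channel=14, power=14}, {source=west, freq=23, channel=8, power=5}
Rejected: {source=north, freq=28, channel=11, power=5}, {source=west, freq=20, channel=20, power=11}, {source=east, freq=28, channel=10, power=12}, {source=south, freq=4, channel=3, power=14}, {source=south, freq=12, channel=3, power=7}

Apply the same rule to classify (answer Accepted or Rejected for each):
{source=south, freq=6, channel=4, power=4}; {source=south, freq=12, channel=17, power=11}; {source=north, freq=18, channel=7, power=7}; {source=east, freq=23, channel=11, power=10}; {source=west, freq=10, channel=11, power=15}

A rule that fits every label: source is west AND channel ≤ 14 — true of each 'Accepted' example, false of each 'Rejected' one.
{source=south, freq=6, channel=4, power=4}: source is south, channel = 4, doesn't qualify → Rejected.
{source=south, freq=12, channel=17, power=11}: source is south, channel = 17, doesn't qualify → Rejected.
{source=north, freq=18, channel=7, power=7}: source is north, channel = 7, doesn't qualify → Rejected.
{source=east, freq=23, channel=11, power=10}: source is east, channel = 11, doesn't qualify → Rejected.
{source=west, freq=10, channel=11, power=15}: source is west, channel = 11, checks out → Accepted.

Rejected, Rejected, Rejected, Rejected, Accepted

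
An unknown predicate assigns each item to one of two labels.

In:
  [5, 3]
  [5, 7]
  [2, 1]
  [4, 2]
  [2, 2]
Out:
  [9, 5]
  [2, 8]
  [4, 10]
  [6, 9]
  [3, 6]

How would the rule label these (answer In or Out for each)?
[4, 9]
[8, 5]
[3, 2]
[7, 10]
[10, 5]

Out, Out, In, Out, Out

A rule that fits every label: |first − second| ≤ 2 — true of each 'In' example, false of each 'Out' one.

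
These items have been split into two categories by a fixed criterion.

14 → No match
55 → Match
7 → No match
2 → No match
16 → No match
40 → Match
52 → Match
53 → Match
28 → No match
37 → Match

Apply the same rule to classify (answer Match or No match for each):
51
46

Match, Match

'Match' ⟺ at least 37.
Match: 51, since 51 ≥ 37.
Match: 46, since 46 ≥ 37.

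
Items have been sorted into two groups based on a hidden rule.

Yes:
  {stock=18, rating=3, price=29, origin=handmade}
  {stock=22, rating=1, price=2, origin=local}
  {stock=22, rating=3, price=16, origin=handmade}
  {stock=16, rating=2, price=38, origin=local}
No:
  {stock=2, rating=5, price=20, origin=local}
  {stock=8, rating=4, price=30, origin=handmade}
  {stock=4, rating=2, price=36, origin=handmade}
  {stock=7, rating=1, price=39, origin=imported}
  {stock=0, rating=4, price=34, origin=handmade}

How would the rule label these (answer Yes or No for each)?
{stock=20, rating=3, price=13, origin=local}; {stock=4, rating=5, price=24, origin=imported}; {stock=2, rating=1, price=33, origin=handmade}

Yes, No, No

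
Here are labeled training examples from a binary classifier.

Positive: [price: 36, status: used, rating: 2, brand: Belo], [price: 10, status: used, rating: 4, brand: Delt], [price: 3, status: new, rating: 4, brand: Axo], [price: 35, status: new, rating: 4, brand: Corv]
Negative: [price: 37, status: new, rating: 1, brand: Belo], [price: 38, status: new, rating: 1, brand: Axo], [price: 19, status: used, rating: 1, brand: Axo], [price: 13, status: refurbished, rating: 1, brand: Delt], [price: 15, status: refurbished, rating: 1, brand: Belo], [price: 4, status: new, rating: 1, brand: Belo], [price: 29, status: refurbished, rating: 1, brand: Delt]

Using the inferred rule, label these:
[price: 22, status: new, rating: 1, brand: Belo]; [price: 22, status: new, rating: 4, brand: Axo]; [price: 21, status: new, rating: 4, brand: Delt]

Rule: rating ≥ 2. This holds for each 'Positive' example and fails for each 'Negative' one.
[price: 22, status: new, rating: 1, brand: Belo]: Negative (rating = 1).
[price: 22, status: new, rating: 4, brand: Axo]: Positive (rating = 4).
[price: 21, status: new, rating: 4, brand: Delt]: Positive (rating = 4).

Negative, Positive, Positive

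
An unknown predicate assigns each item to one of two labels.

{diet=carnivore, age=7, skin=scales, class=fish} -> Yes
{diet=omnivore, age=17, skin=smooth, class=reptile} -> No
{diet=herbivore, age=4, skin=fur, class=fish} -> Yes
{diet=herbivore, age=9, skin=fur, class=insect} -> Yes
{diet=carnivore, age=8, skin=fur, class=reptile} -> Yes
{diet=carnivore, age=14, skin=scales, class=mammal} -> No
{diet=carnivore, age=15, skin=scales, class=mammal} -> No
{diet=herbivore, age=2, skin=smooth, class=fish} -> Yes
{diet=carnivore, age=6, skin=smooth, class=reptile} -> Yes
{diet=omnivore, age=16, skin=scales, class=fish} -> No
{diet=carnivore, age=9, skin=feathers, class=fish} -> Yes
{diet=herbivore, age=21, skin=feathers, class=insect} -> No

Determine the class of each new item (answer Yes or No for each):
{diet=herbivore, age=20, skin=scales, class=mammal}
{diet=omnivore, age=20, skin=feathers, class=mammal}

The simplest hypothesis consistent with all the labels is: age ≤ 9.
{diet=herbivore, age=20, skin=scales, class=mammal} — age = 20, hence No.
{diet=omnivore, age=20, skin=feathers, class=mammal} — age = 20, hence No.

No, No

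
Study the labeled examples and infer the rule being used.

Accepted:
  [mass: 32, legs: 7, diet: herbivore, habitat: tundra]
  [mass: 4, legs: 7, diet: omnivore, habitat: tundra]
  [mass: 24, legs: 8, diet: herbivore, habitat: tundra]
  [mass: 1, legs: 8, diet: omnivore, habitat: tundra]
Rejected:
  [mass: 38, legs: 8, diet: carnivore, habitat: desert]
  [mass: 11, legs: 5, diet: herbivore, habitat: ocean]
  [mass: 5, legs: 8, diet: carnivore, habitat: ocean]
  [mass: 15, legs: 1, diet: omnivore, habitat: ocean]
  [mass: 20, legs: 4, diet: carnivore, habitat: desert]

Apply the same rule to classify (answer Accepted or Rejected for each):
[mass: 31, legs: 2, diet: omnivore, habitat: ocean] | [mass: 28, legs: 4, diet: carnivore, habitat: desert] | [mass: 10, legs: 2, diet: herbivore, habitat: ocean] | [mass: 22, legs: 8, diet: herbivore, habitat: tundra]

Rejected, Rejected, Rejected, Accepted

The simplest hypothesis consistent with all the labels is: habitat is tundra.
[mass: 31, legs: 2, diet: omnivore, habitat: ocean]: habitat is ocean — doesn't qualify, so Rejected. [mass: 28, legs: 4, diet: carnivore, habitat: desert]: habitat is desert — doesn't qualify, so Rejected. [mass: 10, legs: 2, diet: herbivore, habitat: ocean]: habitat is ocean — doesn't qualify, so Rejected. [mass: 22, legs: 8, diet: herbivore, habitat: tundra]: habitat is tundra — checks out, so Accepted.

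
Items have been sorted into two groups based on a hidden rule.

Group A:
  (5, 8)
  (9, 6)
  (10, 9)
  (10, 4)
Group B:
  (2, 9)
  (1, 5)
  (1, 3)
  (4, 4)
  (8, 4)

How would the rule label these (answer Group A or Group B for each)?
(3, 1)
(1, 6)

Group B, Group B

Rule: sum ≥ 13. This holds for each 'Group A' example and fails for each 'Group B' one.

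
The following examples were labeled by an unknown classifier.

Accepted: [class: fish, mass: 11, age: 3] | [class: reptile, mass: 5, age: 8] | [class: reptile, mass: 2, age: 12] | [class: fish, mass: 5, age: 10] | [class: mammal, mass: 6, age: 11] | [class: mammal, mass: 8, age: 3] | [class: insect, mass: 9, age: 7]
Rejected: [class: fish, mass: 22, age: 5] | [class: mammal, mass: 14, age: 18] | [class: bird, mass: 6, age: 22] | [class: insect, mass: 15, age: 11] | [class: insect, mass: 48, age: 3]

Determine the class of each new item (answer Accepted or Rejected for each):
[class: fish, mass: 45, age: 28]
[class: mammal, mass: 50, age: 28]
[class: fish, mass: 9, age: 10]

Rejected, Rejected, Accepted

A rule that fits every label: mass ≤ 11 AND age ≤ 12 — true of each 'Accepted' example, false of each 'Rejected' one.
[class: fish, mass: 45, age: 28]: Rejected (mass = 45, age = 28).
[class: mammal, mass: 50, age: 28]: Rejected (mass = 50, age = 28).
[class: fish, mass: 9, age: 10]: Accepted (mass = 9, age = 10).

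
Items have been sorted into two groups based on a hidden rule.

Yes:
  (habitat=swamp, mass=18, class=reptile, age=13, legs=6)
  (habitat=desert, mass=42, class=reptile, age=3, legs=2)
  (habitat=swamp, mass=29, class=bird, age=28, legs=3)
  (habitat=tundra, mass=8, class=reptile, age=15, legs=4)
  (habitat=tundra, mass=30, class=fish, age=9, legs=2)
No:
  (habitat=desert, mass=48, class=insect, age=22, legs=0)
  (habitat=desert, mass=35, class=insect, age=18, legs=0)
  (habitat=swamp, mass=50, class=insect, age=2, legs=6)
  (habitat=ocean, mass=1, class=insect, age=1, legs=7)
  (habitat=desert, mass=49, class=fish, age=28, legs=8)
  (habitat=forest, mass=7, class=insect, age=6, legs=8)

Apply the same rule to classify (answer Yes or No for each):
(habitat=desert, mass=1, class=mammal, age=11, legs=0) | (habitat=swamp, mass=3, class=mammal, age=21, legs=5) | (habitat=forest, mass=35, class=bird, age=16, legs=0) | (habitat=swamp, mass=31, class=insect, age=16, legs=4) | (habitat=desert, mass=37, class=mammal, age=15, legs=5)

Rule: class is not insect AND legs ≤ 6. This holds for each 'Yes' example and fails for each 'No' one.
(habitat=desert, mass=1, class=mammal, age=11, legs=0): class is mammal, legs = 0 — passes, so Yes. (habitat=swamp, mass=3, class=mammal, age=21, legs=5): class is mammal, legs = 5 — passes, so Yes. (habitat=forest, mass=35, class=bird, age=16, legs=0): class is bird, legs = 0 — passes, so Yes. (habitat=swamp, mass=31, class=insect, age=16, legs=4): class is insect, legs = 4 — fails the rule, so No. (habitat=desert, mass=37, class=mammal, age=15, legs=5): class is mammal, legs = 5 — passes, so Yes.

Yes, Yes, Yes, No, Yes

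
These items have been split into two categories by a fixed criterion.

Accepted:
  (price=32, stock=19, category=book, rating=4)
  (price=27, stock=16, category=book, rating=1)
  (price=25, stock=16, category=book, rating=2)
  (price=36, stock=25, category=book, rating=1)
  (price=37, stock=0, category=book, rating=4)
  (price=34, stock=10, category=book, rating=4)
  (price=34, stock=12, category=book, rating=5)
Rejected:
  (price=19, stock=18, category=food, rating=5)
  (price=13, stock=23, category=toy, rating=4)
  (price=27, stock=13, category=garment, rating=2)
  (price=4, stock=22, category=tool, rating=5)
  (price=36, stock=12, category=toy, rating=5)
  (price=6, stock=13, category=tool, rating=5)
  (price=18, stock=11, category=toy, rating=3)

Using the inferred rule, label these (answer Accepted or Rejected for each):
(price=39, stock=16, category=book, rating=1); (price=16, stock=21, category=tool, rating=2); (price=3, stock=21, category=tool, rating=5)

Accepted, Rejected, Rejected

The pattern is that an item is 'Accepted' exactly when: category is book.
Accepted: (price=39, stock=16, category=book, rating=1), since category is book.
Rejected: (price=16, stock=21, category=tool, rating=2), since category is tool.
Rejected: (price=3, stock=21, category=tool, rating=5), since category is tool.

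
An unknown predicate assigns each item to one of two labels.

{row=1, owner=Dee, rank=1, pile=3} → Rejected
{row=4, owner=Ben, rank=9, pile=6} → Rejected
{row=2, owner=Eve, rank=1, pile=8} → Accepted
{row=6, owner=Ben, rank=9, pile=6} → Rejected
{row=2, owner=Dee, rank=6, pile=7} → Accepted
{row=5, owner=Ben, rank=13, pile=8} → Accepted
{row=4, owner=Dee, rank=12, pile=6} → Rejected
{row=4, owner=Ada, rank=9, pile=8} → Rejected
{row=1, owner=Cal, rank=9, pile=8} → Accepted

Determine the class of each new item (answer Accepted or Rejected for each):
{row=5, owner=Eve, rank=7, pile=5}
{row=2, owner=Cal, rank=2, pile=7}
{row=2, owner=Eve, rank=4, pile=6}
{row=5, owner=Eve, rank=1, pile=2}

Rejected, Accepted, Rejected, Rejected

Every 'Accepted' example satisfies: row ≠ 4 AND pile ≥ 7. None of the 'Rejected' examples do.
{row=5, owner=Eve, rank=7, pile=5} → row = 5, pile = 5 → Rejected. {row=2, owner=Cal, rank=2, pile=7} → row = 2, pile = 7 → Accepted. {row=2, owner=Eve, rank=4, pile=6} → row = 2, pile = 6 → Rejected. {row=5, owner=Eve, rank=1, pile=2} → row = 5, pile = 2 → Rejected.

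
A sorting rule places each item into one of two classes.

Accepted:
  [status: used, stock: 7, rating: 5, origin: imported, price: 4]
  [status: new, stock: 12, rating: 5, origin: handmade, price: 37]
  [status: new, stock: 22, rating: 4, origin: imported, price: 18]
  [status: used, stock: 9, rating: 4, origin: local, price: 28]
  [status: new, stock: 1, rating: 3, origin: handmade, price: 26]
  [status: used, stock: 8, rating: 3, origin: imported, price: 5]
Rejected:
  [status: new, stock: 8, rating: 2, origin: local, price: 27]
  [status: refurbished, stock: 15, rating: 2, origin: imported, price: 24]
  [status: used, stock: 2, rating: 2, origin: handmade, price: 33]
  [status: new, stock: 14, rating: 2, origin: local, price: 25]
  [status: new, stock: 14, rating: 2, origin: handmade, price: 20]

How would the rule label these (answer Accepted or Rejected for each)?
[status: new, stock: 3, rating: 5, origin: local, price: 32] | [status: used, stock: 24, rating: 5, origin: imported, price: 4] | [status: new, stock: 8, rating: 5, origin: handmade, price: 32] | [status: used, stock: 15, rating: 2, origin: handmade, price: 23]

Accepted, Accepted, Accepted, Rejected

Every 'Accepted' example satisfies: rating ≥ 3. None of the 'Rejected' examples do.
[status: new, stock: 3, rating: 5, origin: local, price: 32]: rating = 5 — meets the rule, so Accepted. [status: used, stock: 24, rating: 5, origin: imported, price: 4]: rating = 5 — meets the rule, so Accepted. [status: new, stock: 8, rating: 5, origin: handmade, price: 32]: rating = 5 — meets the rule, so Accepted. [status: used, stock: 15, rating: 2, origin: handmade, price: 23]: rating = 2 — does not pass, so Rejected.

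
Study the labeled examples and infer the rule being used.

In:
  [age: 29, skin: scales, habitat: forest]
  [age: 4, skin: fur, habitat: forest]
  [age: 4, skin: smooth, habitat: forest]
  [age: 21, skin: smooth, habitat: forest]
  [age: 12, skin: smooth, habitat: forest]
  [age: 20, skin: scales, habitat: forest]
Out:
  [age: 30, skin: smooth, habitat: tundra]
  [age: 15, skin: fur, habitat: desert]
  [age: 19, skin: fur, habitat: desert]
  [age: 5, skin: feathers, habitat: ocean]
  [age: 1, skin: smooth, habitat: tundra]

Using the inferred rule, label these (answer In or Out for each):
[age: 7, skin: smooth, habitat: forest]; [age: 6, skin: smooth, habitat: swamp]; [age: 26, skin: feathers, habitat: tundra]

In, Out, Out

One predicate separates the groups cleanly: habitat is forest.
In: [age: 7, skin: smooth, habitat: forest], since habitat is forest. Out: [age: 6, skin: smooth, habitat: swamp], since habitat is swamp. Out: [age: 26, skin: feathers, habitat: tundra], since habitat is tundra.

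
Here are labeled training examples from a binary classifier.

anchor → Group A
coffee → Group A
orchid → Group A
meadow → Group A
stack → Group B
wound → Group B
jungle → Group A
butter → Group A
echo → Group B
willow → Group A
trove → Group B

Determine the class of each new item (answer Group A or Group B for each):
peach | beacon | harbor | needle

The simplest hypothesis consistent with all the labels is: length 6.
peach — length 5, hence Group B. beacon — length 6, hence Group A. harbor — length 6, hence Group A. needle — length 6, hence Group A.

Group B, Group A, Group A, Group A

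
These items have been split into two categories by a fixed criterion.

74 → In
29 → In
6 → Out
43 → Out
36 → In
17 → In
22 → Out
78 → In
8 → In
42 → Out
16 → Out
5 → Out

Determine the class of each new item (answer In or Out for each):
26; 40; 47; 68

Rule: digit sum ≥ 8. This holds for each 'In' example and fails for each 'Out' one.
26: digit sum 2+6 = 8, fits → In. 40: digit sum 4+0 = 4, lacks this property → Out. 47: digit sum 4+7 = 11, fits → In. 68: digit sum 6+8 = 14, fits → In.

In, Out, In, In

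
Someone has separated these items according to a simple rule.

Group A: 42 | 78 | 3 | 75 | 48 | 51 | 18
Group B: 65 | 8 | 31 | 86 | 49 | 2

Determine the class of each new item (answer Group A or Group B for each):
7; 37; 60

Group B, Group B, Group A

A rule that fits every label: multiple of 3 — true of each 'Group A' example, false of each 'Group B' one.
7 → 7 = 3·2 + 1 → Group B.
37 → 37 = 3·12 + 1 → Group B.
60 → 60 = 3·20 → Group A.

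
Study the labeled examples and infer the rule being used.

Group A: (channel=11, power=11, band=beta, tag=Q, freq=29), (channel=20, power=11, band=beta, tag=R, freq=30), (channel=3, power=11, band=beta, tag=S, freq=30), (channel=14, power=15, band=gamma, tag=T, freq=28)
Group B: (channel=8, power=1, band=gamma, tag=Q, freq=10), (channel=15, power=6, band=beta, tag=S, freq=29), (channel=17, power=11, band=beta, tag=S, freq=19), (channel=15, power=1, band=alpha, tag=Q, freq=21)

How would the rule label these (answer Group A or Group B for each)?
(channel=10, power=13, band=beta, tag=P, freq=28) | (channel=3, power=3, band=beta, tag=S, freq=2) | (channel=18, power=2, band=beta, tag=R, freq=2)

All 'Group A' examples share one property — freq ≥ 21 AND power ≥ 11 — and every 'Group B' example lacks it.
Group A: (channel=10, power=13, band=beta, tag=P, freq=28), since freq = 28, power = 13. Group B: (channel=3, power=3, band=beta, tag=S, freq=2), since freq = 2, power = 3. Group B: (channel=18, power=2, band=beta, tag=R, freq=2), since freq = 2, power = 2.

Group A, Group B, Group B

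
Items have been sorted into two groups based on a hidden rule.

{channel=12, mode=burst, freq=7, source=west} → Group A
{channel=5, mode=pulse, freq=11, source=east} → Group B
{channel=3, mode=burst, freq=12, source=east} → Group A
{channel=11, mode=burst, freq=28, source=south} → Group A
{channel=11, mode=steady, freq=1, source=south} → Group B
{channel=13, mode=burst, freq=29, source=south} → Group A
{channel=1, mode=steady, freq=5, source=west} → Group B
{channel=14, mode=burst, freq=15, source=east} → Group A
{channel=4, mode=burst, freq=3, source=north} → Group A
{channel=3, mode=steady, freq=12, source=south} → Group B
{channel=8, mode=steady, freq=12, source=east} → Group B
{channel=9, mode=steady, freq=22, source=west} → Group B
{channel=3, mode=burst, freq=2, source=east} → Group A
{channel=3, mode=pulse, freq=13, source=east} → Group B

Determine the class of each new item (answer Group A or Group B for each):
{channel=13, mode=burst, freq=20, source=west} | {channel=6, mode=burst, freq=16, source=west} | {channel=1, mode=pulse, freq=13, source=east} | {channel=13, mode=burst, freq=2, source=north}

Group A, Group A, Group B, Group A

'Group A' ⟺ mode is burst.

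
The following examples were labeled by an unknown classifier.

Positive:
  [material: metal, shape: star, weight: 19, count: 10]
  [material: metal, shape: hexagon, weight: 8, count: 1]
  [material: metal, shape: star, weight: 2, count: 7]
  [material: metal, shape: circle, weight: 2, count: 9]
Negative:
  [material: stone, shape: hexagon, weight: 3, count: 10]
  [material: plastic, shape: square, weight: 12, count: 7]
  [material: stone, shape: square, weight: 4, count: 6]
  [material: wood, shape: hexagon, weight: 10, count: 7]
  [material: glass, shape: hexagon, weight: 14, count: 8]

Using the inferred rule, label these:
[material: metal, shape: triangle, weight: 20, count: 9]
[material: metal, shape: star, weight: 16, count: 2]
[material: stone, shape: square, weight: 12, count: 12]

Positive, Positive, Negative

Every 'Positive' example satisfies: material is metal. None of the 'Negative' examples do.
[material: metal, shape: triangle, weight: 20, count: 9]: material is metal — qualifies, so Positive. [material: metal, shape: star, weight: 16, count: 2]: material is metal — qualifies, so Positive. [material: stone, shape: square, weight: 12, count: 12]: material is stone — does not pass, so Negative.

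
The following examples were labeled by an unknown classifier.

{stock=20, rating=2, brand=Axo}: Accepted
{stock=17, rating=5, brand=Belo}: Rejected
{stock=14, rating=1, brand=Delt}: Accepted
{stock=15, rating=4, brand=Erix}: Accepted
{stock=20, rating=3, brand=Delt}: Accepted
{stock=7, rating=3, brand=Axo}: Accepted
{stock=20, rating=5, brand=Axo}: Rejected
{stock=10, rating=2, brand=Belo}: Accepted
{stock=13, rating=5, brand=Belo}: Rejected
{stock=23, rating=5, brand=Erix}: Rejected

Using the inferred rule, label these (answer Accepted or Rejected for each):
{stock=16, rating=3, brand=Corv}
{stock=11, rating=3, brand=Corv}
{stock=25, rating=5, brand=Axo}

Accepted, Accepted, Rejected

The common property of the 'Accepted' items is: rating ≤ 4. No 'Rejected' item has it.
{stock=16, rating=3, brand=Corv}: rating = 3 — matches, so Accepted.
{stock=11, rating=3, brand=Corv}: rating = 3 — matches, so Accepted.
{stock=25, rating=5, brand=Axo}: rating = 5 — does not pass, so Rejected.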